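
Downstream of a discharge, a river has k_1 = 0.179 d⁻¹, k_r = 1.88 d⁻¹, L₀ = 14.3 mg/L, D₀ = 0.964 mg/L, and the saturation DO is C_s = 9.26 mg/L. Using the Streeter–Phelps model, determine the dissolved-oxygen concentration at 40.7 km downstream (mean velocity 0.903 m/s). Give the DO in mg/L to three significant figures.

DO ≈ 8.09 mg/L

Travel time t = x/v = 40.7 km / (0.903 m/s) = 40700 m / 0.903 m/s = 45070 s = 0.5217 d.
k_1 L₀/(k_r−k_1) = 0.179×14.3/(1.88−0.179) = 2.560/1.701 = 1.505 mg/L.
e^(−k_1 t) = e^(−0.179×0.5217) = 0.9108; e^(−k_r t) = e^(−1.88×0.5217) = 0.3750.
D = 1.505 × (0.9108 − 0.3750) + 0.964 × 0.3750 = 0.8063 + 0.3615 = 1.168 mg/L.
DO = C_s − D = 9.26 − 1.168 = 8.092 mg/L.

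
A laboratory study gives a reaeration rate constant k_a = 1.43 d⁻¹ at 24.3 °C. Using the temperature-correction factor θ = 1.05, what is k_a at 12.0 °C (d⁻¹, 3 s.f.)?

k_a(T₂) = k_a(T₁) · θ^(T₂−T₁) = 1.43 × 1.05^(12.0−24.3)
= 1.43 × 1.05^-12.3 = 1.43 × 0.5487 = 0.7847 d⁻¹.

k_a ≈ 0.785 d⁻¹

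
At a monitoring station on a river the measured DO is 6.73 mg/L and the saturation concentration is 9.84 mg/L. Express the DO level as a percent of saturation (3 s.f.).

68.4 % saturation

% saturation = C/C_s × 100 = 6.73/9.84 × 100 = 68.4 %.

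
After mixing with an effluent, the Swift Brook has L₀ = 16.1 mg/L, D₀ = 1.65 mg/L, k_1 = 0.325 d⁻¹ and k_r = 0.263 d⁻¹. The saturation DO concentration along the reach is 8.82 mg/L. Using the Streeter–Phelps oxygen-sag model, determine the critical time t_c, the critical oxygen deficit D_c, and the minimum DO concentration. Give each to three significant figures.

t_c ≈ 3.10 d; D_c ≈ 7.26 mg/L; min DO ≈ 1.56 mg/L

t_c = [1/(k_r−k_1)] ln[(k_r/k_1)(1 − D₀(k_r−k_1)/(k_1 L₀))]
= [1/(0.263−0.325)] ln[(0.263/0.325)(1 − 1.65×-0.06200/(0.325×16.1))]
= (1/-0.06200) ln[0.8092 × 1.020] = -16.13 × ln(0.8251) = -16.13 × -0.1923 = 3.102 d.
L(t_c) = L₀ e^(−k_1 t_c) = 16.1 × 0.3649 = 5.875 mg/L, and at the critical point k_r D_c = k_1 L, so D_c = (0.325/0.263) × 5.875 = 7.260 mg/L.
Minimum DO = C_s − D_c = 8.82 − 7.260 = 1.560 mg/L.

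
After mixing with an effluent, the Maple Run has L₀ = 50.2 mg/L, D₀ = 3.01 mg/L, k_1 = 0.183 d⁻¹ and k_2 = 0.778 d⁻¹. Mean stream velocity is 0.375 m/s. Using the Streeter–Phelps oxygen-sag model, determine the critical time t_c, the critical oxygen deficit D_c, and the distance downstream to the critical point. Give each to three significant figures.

t_c ≈ 2.07 d; D_c ≈ 8.09 mg/L; x_c ≈ 67.0 km

At the critical point dD/dt = 0, so k_1 L₀ e^(−k_1 t) = k_2 D. Substituting D(t) from the Streeter–Phelps equation and solving for t gives
t_c = ln[(k_2/k_1)(1 − D₀(k_2−k_1)/(k_1 L₀))] / (k_2−k_1).
Here k_2−k_1 = 0.5950 d⁻¹ and 1 − D₀(k_2−k_1)/(k_1 L₀) = 1 − 3.01×0.5950/(0.183×50.2) = 0.8050, so
t_c = ln(4.251 × 0.8050) / 0.5950 = 1.230 / 0.5950 = 2.068 d.
D_c = (k_1/k_2) L₀ e^(−k_1 t_c) = (0.183/0.778) × 50.2 × e^(−0.183×2.068) = 0.2352 × 50.2 × 0.6849 = 8.088 mg/L.
x_c = v t_c = 0.375 m/s × 2.068 d × 86400 s/d = 67000 m ≈ 67.0 km.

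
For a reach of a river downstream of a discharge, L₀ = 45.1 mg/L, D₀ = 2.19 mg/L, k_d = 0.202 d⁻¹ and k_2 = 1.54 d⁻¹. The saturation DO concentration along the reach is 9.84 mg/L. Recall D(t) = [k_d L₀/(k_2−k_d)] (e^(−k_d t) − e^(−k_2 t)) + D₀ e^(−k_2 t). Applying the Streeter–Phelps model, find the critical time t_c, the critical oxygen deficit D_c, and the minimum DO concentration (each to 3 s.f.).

t_c ≈ 1.23 d; D_c ≈ 4.62 mg/L; min DO ≈ 5.22 mg/L

At the critical point dD/dt = 0, so k_d L₀ e^(−k_d t) = k_2 D. Substituting D(t) from the Streeter–Phelps equation and solving for t gives
t_c = ln[(k_2/k_d)(1 − D₀(k_2−k_d)/(k_d L₀))] / (k_2−k_d).
Here k_2−k_d = 1.338 d⁻¹ and 1 − D₀(k_2−k_d)/(k_d L₀) = 1 − 2.19×1.338/(0.202×45.1) = 0.6784, so
t_c = ln(7.624 × 0.6784) / 1.338 = 1.643 / 1.338 = 1.228 d.
L(t_c) = L₀ e^(−k_d t_c) = 45.1 × 0.7803 = 35.19 mg/L, and at the critical point k_2 D_c = k_d L, so D_c = (0.202/1.54) × 35.19 = 4.616 mg/L.
Minimum DO = C_s − D_c = 9.84 − 4.616 = 5.224 mg/L.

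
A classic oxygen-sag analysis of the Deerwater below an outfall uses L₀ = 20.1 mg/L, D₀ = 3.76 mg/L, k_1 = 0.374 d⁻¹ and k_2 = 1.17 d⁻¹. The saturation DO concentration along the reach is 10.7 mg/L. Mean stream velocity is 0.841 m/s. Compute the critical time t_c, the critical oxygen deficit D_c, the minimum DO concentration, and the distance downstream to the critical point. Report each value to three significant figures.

t_c ≈ 0.795 d; D_c ≈ 4.77 mg/L; min DO ≈ 5.93 mg/L; x_c ≈ 57.8 km

At the critical point dD/dt = 0, so k_1 L₀ e^(−k_1 t) = k_2 D. Substituting D(t) from the Streeter–Phelps equation and solving for t gives
t_c = ln[(k_2/k_1)(1 − D₀(k_2−k_1)/(k_1 L₀))] / (k_2−k_1).
Here k_2−k_1 = 0.7960 d⁻¹ and 1 − D₀(k_2−k_1)/(k_1 L₀) = 1 − 3.76×0.7960/(0.374×20.1) = 0.6019, so
t_c = ln(3.128 × 0.6019) / 0.7960 = 0.6328 / 0.7960 = 0.7949 d.
D_c = (k_1/k_2) L₀ e^(−k_1 t_c) = (0.374/1.17) × 20.1 × e^(−0.374×0.7949) = 0.3197 × 20.1 × 0.7428 = 4.773 mg/L.
Minimum DO = C_s − D_c = 10.7 − 4.773 = 5.927 mg/L.
x_c = v t_c = 0.841 m/s × 0.7949 d × 86400 s/d = 57760 m ≈ 57.8 km.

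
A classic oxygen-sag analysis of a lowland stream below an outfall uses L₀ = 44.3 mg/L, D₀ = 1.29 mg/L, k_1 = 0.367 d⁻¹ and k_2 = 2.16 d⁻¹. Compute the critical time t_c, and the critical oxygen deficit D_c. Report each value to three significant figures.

t_c = [1/(k_2−k_1)] ln[(k_2/k_1)(1 − D₀(k_2−k_1)/(k_1 L₀))]
= [1/(2.16−0.367)] ln[(2.16/0.367)(1 − 1.29×1.793/(0.367×44.3))]
= (1/1.793) ln[5.886 × 0.8577] = 0.5577 × ln(5.048) = 0.5577 × 1.619 = 0.9030 d.
D_c = (k_1/k_2) L₀ e^(−k_1 t_c) = (0.367/2.16) × 44.3 × e^(−0.367×0.9030) = 0.1699 × 44.3 × 0.7179 = 5.404 mg/L.

t_c ≈ 0.903 d; D_c ≈ 5.40 mg/L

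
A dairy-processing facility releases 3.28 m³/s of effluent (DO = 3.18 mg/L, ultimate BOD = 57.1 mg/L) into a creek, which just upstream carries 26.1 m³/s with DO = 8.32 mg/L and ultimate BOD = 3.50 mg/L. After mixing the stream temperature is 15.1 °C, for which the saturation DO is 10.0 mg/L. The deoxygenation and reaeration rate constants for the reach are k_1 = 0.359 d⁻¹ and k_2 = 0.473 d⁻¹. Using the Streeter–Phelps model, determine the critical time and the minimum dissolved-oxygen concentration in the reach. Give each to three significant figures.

Mixed DO = (26.1×8.32 + 3.28×3.18)/(26.1+3.28) = 227.6/29.38 = 7.746 mg/L.
Mixed L₀ = (26.1×3.50 + 3.28×57.1)/(29.38) = 278.6/29.38 = 9.484 mg/L.
Initial deficit D₀ = C_s − DO₀ = 10.0 − 7.746 = 2.254 mg/L.
t_c = (1/0.1140) ln[(0.473/0.359)(1 − 2.254×0.1140/(0.359×9.484))] = 8.772 × ln(1.218) = 1.731 d.
D_c = (0.359/0.473) × 9.484 × e^(−0.359×1.731) = 0.7590 × 9.484 × 0.5372 = 3.867 mg/L.
Minimum DO = 10.0 − 3.867 = 6.133 mg/L.

t_c ≈ 1.73 d; minimum DO ≈ 6.13 mg/L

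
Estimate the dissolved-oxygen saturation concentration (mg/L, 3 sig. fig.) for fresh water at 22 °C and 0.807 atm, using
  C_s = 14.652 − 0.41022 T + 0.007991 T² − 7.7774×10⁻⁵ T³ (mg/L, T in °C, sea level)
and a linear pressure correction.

At sea level: C_s = 14.652 − 0.41022×22 + 0.007991×22² − 7.7774×10⁻⁵×22³ = 8.667 mg/L.
Pressure correction: C_s' = 8.667 × 0.807 = 6.994 mg/L.

C_s ≈ 6.99 mg/L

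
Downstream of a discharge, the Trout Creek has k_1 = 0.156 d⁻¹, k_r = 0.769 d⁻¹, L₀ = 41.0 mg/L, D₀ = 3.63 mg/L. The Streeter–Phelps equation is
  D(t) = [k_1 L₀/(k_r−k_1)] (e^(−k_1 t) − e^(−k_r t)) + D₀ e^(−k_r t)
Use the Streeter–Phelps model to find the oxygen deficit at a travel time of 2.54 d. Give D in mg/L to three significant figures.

D ≈ 6.06 mg/L

k_1 L₀/(k_r−k_1) = 0.156×41.0/(0.769−0.156) = 6.396/0.6130 = 10.43 mg/L.
e^(−k_1 t) = e^(−0.156×2.540) = 0.6728; e^(−k_r t) = e^(−0.769×2.540) = 0.1418.
D = 10.43 × (0.6728 − 0.1418) + 3.63 × 0.1418 = 5.541 + 0.5148 = 6.056 mg/L.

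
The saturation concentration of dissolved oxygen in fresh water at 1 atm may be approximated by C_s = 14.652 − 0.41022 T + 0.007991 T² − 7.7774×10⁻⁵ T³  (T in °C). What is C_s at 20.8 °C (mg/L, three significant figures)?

C_s ≈ 8.88 mg/L

C_s = 14.652 − 0.41022×20.8 + 0.007991×20.8² − 7.7774×10⁻⁵×20.8³ = 8.877 mg/L.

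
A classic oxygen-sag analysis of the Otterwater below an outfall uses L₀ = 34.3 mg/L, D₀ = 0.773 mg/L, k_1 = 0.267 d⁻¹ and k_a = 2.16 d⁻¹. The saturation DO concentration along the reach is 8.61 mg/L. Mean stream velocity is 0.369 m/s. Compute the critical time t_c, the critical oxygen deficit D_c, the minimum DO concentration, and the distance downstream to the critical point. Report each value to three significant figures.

t_c ≈ 1.01 d; D_c ≈ 3.24 mg/L; min DO ≈ 5.37 mg/L; x_c ≈ 32.3 km

t_c = [1/(k_a−k_1)] ln[(k_a/k_1)(1 − D₀(k_a−k_1)/(k_1 L₀))]
= [1/(2.16−0.267)] ln[(2.16/0.267)(1 − 0.773×1.893/(0.267×34.3))]
= (1/1.893) ln[8.090 × 0.8402] = 0.5283 × ln(6.797) = 0.5283 × 1.917 = 1.012 d.
L(t_c) = L₀ e^(−k_1 t_c) = 34.3 × 0.7631 = 26.18 mg/L, and at the critical point k_a D_c = k_1 L, so D_c = (0.267/2.16) × 26.18 = 3.236 mg/L.
Minimum DO = C_s − D_c = 8.61 − 3.236 = 5.374 mg/L.
x_c = v t_c = 0.369 m/s × 1.012 d × 86400 s/d = 32280 m ≈ 32.3 km.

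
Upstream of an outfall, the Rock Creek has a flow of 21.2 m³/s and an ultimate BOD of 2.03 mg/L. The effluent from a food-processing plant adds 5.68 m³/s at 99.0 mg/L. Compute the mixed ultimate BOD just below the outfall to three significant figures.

22.5 mg/L

Flow-weighted mixing: C = (Q_r C_r + Q_w C_w)/(Q_r + Q_w)
= (21.2×2.03 + 5.68×99.0)/(21.2 + 5.68) = 605.4/26.88 = 22.52 mg/L.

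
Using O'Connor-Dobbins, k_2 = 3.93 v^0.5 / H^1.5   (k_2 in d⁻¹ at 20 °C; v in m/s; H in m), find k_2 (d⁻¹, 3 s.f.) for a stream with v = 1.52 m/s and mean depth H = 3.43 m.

k_2 ≈ 0.763 d⁻¹

k_2 = 3.93 × 1.52^0.5 / 3.43^1.5 = 3.93 × 1.233 / 6.352 = 0.7627 d⁻¹.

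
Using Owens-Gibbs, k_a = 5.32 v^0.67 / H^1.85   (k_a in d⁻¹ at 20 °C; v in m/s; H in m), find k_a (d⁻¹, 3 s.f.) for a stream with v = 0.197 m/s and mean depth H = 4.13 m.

k_a = 5.32 × 0.197^0.67 / 4.13^1.85 = 5.32 × 0.3367 / 13.79 = 0.1299 d⁻¹.

k_a ≈ 0.130 d⁻¹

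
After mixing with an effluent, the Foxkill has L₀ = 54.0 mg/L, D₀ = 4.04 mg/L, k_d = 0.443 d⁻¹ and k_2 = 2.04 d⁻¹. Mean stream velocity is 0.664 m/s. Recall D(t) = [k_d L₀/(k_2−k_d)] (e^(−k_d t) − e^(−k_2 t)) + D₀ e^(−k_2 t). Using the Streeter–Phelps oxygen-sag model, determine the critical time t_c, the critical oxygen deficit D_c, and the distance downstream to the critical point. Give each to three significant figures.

t_c ≈ 0.759 d; D_c ≈ 8.38 mg/L; x_c ≈ 43.6 km

t_c = [1/(k_2−k_d)] ln[(k_2/k_d)(1 − D₀(k_2−k_d)/(k_d L₀))]
= [1/(2.04−0.443)] ln[(2.04/0.443)(1 − 4.04×1.597/(0.443×54.0))]
= (1/1.597) ln[4.605 × 0.7303] = 0.6262 × ln(3.363) = 0.6262 × 1.213 = 0.7594 d.
L(t_c) = L₀ e^(−k_d t_c) = 54.0 × 0.7143 = 38.57 mg/L, and at the critical point k_2 D_c = k_d L, so D_c = (0.443/2.04) × 38.57 = 8.376 mg/L.
x_c = v t_c = 0.664 m/s × 0.7594 d × 86400 s/d = 43570 m ≈ 43.6 km.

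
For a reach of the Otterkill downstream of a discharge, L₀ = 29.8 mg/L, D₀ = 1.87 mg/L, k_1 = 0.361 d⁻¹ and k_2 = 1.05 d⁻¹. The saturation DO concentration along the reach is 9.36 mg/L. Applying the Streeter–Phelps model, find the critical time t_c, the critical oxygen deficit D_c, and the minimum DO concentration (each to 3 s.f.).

With k_2/k_1 = 2.909 and 1 − D₀(k_2−k_1)/(k_1 L₀) = 0.8802,
t_c = ln(2.909 × 0.8802) / (1.05 − 0.361) = ln(2.560) / 0.6890 = 0.9401/0.6890 = 1.364 d.
L(t_c) = L₀ e^(−k_1 t_c) = 29.8 × 0.6111 = 18.21 mg/L, and at the critical point k_2 D_c = k_1 L, so D_c = (0.361/1.05) × 18.21 = 6.261 mg/L.
Minimum DO = C_s − D_c = 9.36 − 6.261 = 3.099 mg/L.

t_c ≈ 1.36 d; D_c ≈ 6.26 mg/L; min DO ≈ 3.10 mg/L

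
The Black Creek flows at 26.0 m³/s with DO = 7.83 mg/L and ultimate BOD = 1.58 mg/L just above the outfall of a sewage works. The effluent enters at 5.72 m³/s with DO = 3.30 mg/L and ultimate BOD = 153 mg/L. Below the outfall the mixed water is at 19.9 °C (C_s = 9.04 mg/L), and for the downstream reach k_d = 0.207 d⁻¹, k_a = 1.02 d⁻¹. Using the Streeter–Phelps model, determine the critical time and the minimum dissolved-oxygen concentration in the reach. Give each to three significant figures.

Mixed DO = (26.0×7.83 + 5.72×3.30)/(26.0+5.72) = 222.5/31.72 = 7.013 mg/L.
Mixed L₀ = (26.0×1.58 + 5.72×153)/(31.72) = 916.2/31.72 = 28.89 mg/L.
Initial deficit D₀ = C_s − DO₀ = 9.04 − 7.013 = 2.027 mg/L.
t_c = (1/0.8130) ln[(1.02/0.207)(1 − 2.027×0.8130/(0.207×28.89))] = 1.230 × ln(3.570) = 1.565 d.
D_c = (0.207/1.02) × 28.89 × e^(−0.207×1.565) = 0.2029 × 28.89 × 0.7233 = 4.240 mg/L.
Minimum DO = 9.04 − 4.240 = 4.800 mg/L.

t_c ≈ 1.57 d; minimum DO ≈ 4.80 mg/L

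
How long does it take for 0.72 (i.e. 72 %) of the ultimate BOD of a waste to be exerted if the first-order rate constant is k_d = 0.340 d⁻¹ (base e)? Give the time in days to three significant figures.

y/L₀ = 1 − e^(−k_d t) = 0.72 ⇒ e^(−k_d t) = 0.280
t = −ln(0.280) / 0.340 = 1.273 / 0.340 = 3.744 d.

t ≈ 3.74 d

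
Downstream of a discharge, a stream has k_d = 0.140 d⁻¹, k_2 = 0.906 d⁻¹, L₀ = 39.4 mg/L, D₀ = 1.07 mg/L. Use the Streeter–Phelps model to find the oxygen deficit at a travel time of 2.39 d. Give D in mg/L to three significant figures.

D ≈ 4.45 mg/L

k_d L₀/(k_2−k_d) = 0.140×39.4/(0.906−0.140) = 5.516/0.7660 = 7.201 mg/L.
e^(−k_d t) = e^(−0.140×2.390) = 0.7156; e^(−k_2 t) = e^(−0.906×2.390) = 0.1147.
D = 7.201 × (0.7156 − 0.1147) + 1.07 × 0.1147 = 4.327 + 0.1227 = 4.450 mg/L.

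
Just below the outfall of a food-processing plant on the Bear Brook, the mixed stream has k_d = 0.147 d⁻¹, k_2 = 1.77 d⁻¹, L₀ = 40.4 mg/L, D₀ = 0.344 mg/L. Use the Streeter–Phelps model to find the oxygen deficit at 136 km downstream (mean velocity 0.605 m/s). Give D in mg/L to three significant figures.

Travel time t = x/v = 136 km / (0.605 m/s) = 136000 m / 0.605 m/s = 224800 s = 2.602 d.
k_d L₀/(k_2−k_d) = 0.147×40.4/(1.77−0.147) = 5.939/1.623 = 3.659 mg/L.
e^(−k_d t) = e^(−0.147×2.602) = 0.6822; e^(−k_2 t) = e^(−1.77×2.602) = 0.01000.
D = 3.659 × (0.6822 − 0.01000) + 0.344 × 0.01000 = 2.460 + 0.003440 = 2.463 mg/L.

D ≈ 2.46 mg/L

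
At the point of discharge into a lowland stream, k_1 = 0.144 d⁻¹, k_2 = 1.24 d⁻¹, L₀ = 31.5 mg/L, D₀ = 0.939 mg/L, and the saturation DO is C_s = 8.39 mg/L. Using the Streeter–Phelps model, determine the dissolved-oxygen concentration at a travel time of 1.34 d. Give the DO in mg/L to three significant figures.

DO ≈ 5.59 mg/L

k_1 L₀/(k_2−k_1) = 0.144×31.5/(1.24−0.144) = 4.536/1.096 = 4.139 mg/L.
e^(−k_1 t) = e^(−0.144×1.340) = 0.8245; e^(−k_2 t) = e^(−1.24×1.340) = 0.1898.
D = 4.139 × (0.8245 − 0.1898) + 0.939 × 0.1898 = 2.627 + 0.1783 = 2.805 mg/L.
DO = C_s − D = 8.39 − 2.805 = 5.585 mg/L.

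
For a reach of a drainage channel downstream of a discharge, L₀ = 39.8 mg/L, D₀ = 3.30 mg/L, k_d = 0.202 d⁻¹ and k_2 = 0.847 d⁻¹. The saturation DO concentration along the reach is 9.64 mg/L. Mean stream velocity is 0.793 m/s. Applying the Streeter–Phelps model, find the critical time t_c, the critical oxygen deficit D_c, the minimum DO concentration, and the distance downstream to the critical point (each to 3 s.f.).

With k_2/k_d = 4.193 and 1 − D₀(k_2−k_d)/(k_d L₀) = 0.7352,
t_c = ln(4.193 × 0.7352) / (0.847 − 0.202) = ln(3.083) / 0.6450 = 1.126/0.6450 = 1.746 d.
L(t_c) = L₀ e^(−k_d t_c) = 39.8 × 0.7029 = 27.97 mg/L, and at the critical point k_2 D_c = k_d L, so D_c = (0.202/0.847) × 27.97 = 6.671 mg/L.
Minimum DO = C_s − D_c = 9.64 − 6.671 = 2.969 mg/L.
x_c = v t_c = 0.793 m/s × 1.746 d × 86400 s/d = 119600 m ≈ 120 km.

t_c ≈ 1.75 d; D_c ≈ 6.67 mg/L; min DO ≈ 2.97 mg/L; x_c ≈ 120 km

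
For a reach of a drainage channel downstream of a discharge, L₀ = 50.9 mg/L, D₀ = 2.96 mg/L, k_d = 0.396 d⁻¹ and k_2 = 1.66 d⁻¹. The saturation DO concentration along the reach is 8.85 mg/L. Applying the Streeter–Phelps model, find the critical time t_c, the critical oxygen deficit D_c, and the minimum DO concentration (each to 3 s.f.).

t_c ≈ 0.971 d; D_c ≈ 8.27 mg/L; min DO ≈ 0.585 mg/L

t_c = [1/(k_2−k_d)] ln[(k_2/k_d)(1 − D₀(k_2−k_d)/(k_d L₀))]
= [1/(1.66−0.396)] ln[(1.66/0.396)(1 − 2.96×1.264/(0.396×50.9))]
= (1/1.264) ln[4.192 × 0.8144] = 0.7911 × ln(3.414) = 0.7911 × 1.228 = 0.9714 d.
L(t_c) = L₀ e^(−k_d t_c) = 50.9 × 0.6807 = 34.65 mg/L, and at the critical point k_2 D_c = k_d L, so D_c = (0.396/1.66) × 34.65 = 8.265 mg/L.
Minimum DO = C_s − D_c = 8.85 − 8.265 = 0.5849 mg/L.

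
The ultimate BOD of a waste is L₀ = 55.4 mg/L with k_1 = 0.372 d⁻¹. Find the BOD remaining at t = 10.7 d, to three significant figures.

L ≈ 1.03 mg/L

L_t = L₀ e^(−k_1 t) = 55.4 × e^(−0.372×10.7) = 55.4 × 0.01868 = 1.035 mg/L.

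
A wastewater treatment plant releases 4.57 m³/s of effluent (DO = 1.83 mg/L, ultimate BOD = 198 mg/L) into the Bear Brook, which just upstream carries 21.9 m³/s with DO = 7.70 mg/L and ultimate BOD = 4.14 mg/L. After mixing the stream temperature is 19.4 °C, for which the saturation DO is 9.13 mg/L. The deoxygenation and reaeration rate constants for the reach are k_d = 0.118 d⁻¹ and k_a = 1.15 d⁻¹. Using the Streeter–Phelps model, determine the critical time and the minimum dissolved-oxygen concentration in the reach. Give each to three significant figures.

Mixed DO = (21.9×7.70 + 4.57×1.83)/(21.9+4.57) = 177.0/26.47 = 6.687 mg/L.
Mixed L₀ = (21.9×4.14 + 4.57×198)/(26.47) = 995.5/26.47 = 37.61 mg/L.
Initial deficit D₀ = C_s − DO₀ = 9.13 − 6.687 = 2.443 mg/L.
t_c = (1/1.032) ln[(1.15/0.118)(1 − 2.443×1.032/(0.118×37.61))] = 0.9690 × ln(4.208) = 1.392 d.
D_c = (0.118/1.15) × 37.61 × e^(−0.118×1.392) = 0.1026 × 37.61 × 0.8485 = 3.274 mg/L.
Minimum DO = 9.13 − 3.274 = 5.856 mg/L.

t_c ≈ 1.39 d; minimum DO ≈ 5.86 mg/L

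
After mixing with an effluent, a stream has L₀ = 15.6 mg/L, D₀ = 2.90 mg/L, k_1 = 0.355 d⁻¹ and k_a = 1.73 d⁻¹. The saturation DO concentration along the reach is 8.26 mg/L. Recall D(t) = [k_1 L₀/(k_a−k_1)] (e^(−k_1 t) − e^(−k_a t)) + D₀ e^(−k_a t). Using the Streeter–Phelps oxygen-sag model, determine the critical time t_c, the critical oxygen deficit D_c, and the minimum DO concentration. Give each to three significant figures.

At the critical point dD/dt = 0, so k_1 L₀ e^(−k_1 t) = k_a D. Substituting D(t) from the Streeter–Phelps equation and solving for t gives
t_c = ln[(k_a/k_1)(1 − D₀(k_a−k_1)/(k_1 L₀))] / (k_a−k_1).
Here k_a−k_1 = 1.375 d⁻¹ and 1 − D₀(k_a−k_1)/(k_1 L₀) = 1 − 2.90×1.375/(0.355×15.6) = 0.2800, so
t_c = ln(4.873 × 0.2800) / 1.375 = 0.3107 / 1.375 = 0.2260 d.
L(t_c) = L₀ e^(−k_1 t_c) = 15.6 × 0.9229 = 14.40 mg/L, and at the critical point k_a D_c = k_1 L, so D_c = (0.355/1.73) × 14.40 = 2.954 mg/L.
Minimum DO = C_s − D_c = 8.26 − 2.954 = 5.306 mg/L.

t_c ≈ 0.226 d; D_c ≈ 2.95 mg/L; min DO ≈ 5.31 mg/L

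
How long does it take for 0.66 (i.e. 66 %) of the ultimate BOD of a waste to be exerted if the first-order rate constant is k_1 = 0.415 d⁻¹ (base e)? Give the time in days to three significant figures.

y/L₀ = 1 − e^(−k_1 t) = 0.66 ⇒ e^(−k_1 t) = 0.340
t = −ln(0.340) / 0.415 = 1.079 / 0.415 = 2.600 d.

t ≈ 2.60 d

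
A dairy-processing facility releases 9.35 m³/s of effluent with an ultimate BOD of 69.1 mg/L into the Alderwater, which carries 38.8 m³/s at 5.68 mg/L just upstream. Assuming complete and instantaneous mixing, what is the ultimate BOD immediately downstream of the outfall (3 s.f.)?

18.0 mg/L

Flow-weighted mixing: C = (Q_r C_r + Q_w C_w)/(Q_r + Q_w)
= (38.8×5.68 + 9.35×69.1)/(38.8 + 9.35) = 866.5/48.15 = 18.00 mg/L.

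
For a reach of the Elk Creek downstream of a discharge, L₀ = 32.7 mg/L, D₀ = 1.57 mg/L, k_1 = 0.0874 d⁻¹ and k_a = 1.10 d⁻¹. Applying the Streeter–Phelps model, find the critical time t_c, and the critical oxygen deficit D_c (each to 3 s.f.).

t_c = [1/(k_a−k_1)] ln[(k_a/k_1)(1 − D₀(k_a−k_1)/(k_1 L₀))]
= [1/(1.10−0.0874)] ln[(1.10/0.0874)(1 − 1.57×1.013/(0.0874×32.7))]
= (1/1.013) ln[12.59 × 0.4437] = 0.9876 × ln(5.585) = 0.9876 × 1.720 = 1.699 d.
L(t_c) = L₀ e^(−k_1 t_c) = 32.7 × 0.8620 = 28.19 mg/L, and at the critical point k_a D_c = k_1 L, so D_c = (0.0874/1.10) × 28.19 = 2.240 mg/L.

t_c ≈ 1.70 d; D_c ≈ 2.24 mg/L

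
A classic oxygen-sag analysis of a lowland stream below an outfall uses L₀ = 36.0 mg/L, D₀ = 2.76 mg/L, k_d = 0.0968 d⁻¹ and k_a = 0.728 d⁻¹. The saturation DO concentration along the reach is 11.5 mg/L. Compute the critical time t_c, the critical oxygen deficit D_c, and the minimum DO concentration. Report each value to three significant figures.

t_c ≈ 2.10 d; D_c ≈ 3.91 mg/L; min DO ≈ 7.59 mg/L

With k_a/k_d = 7.521 and 1 − D₀(k_a−k_d)/(k_d L₀) = 0.5001,
t_c = ln(7.521 × 0.5001) / (0.728 − 0.0968) = ln(3.761) / 0.6312 = 1.325/0.6312 = 2.099 d.
D_c = (k_d/k_a) L₀ e^(−k_d t_c) = (0.0968/0.728) × 36.0 × e^(−0.0968×2.099) = 0.1330 × 36.0 × 0.8162 = 3.907 mg/L.
Minimum DO = C_s − D_c = 11.5 − 3.907 = 7.593 mg/L.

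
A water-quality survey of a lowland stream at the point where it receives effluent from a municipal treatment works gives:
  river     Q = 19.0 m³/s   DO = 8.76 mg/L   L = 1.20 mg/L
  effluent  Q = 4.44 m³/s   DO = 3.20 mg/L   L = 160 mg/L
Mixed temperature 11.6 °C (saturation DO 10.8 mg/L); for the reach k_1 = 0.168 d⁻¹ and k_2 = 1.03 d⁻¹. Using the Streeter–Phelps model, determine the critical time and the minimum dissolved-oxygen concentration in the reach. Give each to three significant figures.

Mixed DO = (19.0×8.76 + 4.44×3.20)/(19.0+4.44) = 180.6/23.44 = 7.707 mg/L.
Mixed L₀ = (19.0×1.20 + 4.44×160)/(23.44) = 733.2/23.44 = 31.28 mg/L.
Initial deficit D₀ = C_s − DO₀ = 10.8 − 7.707 = 3.093 mg/L.
t_c = (1/0.8620) ln[(1.03/0.168)(1 − 3.093×0.8620/(0.168×31.28))] = 1.160 × ln(3.020) = 1.282 d.
D_c = (0.168/1.03) × 31.28 × e^(−0.168×1.282) = 0.1631 × 31.28 × 0.8062 = 4.113 mg/L.
Minimum DO = 10.8 − 4.113 = 6.687 mg/L.

t_c ≈ 1.28 d; minimum DO ≈ 6.69 mg/L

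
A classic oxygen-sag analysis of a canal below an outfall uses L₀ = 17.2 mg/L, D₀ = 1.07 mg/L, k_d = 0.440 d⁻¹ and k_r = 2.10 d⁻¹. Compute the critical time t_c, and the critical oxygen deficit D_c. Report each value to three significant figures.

t_c ≈ 0.780 d; D_c ≈ 2.56 mg/L

At the critical point dD/dt = 0, so k_d L₀ e^(−k_d t) = k_r D. Substituting D(t) from the Streeter–Phelps equation and solving for t gives
t_c = ln[(k_r/k_d)(1 − D₀(k_r−k_d)/(k_d L₀))] / (k_r−k_d).
Here k_r−k_d = 1.660 d⁻¹ and 1 − D₀(k_r−k_d)/(k_d L₀) = 1 − 1.07×1.660/(0.440×17.2) = 0.7653, so
t_c = ln(4.773 × 0.7653) / 1.660 = 1.295 / 1.660 = 0.7804 d.
D_c = (k_d/k_r) L₀ e^(−k_d t_c) = (0.440/2.10) × 17.2 × e^(−0.440×0.7804) = 0.2095 × 17.2 × 0.7094 = 2.556 mg/L.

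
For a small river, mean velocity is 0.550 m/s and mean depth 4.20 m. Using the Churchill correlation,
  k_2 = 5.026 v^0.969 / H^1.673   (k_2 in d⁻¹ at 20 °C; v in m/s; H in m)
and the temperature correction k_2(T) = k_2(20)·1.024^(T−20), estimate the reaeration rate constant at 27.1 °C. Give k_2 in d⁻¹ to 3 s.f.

k_2 ≈ 0.302 d⁻¹

k_2(20) = 5.026 × 0.550^0.969 / 4.20^1.673 = 5.026 × 0.5603 / 11.03 = 0.2552 d⁻¹.
k_2(27.1) = 0.2552 × 1.024^(27.1−20) = 0.2552 × 1.183 = 0.3020 d⁻¹.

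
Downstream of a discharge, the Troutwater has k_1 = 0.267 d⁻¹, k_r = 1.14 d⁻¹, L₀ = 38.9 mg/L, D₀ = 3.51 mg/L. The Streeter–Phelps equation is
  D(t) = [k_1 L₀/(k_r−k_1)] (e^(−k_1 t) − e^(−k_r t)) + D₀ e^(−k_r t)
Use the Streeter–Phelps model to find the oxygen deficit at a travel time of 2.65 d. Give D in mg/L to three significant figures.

k_1 L₀/(k_r−k_1) = 0.267×38.9/(1.14−0.267) = 10.39/0.8730 = 11.90 mg/L.
e^(−k_1 t) = e^(−0.267×2.650) = 0.4929; e^(−k_r t) = e^(−1.14×2.650) = 0.04875.
D = 11.90 × (0.4929 − 0.04875) + 3.51 × 0.04875 = 5.284 + 0.1711 = 5.455 mg/L.

D ≈ 5.45 mg/L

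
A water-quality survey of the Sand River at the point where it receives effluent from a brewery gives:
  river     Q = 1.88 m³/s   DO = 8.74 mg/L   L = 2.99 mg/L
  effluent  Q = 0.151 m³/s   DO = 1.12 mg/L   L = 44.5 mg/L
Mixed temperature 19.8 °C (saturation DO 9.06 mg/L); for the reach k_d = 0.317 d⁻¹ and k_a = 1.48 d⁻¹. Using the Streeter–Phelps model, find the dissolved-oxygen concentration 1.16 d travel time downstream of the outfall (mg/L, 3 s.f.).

DO ≈ 8.05 mg/L

Mixed DO = (1.88×8.74 + 0.151×1.12)/(1.88+0.151) = 16.60/2.031 = 8.173 mg/L.
Mixed L₀ = (1.88×2.99 + 0.151×44.5)/(2.031) = 12.34/2.031 = 6.076 mg/L.
Initial deficit D₀ = C_s − DO₀ = 9.06 − 8.173 = 0.8865 mg/L.
D(1.16) = [0.317×6.076/(1.48−0.317)](e^(−0.317×1.16) − e^(−1.48×1.16)) + 0.8865 e^(−1.48×1.16)
= 1.656 × (0.6923 − 0.1796) + 0.8865 × 0.1796 = 1.008 mg/L.
DO = 9.06 − 1.008 = 8.052 mg/L.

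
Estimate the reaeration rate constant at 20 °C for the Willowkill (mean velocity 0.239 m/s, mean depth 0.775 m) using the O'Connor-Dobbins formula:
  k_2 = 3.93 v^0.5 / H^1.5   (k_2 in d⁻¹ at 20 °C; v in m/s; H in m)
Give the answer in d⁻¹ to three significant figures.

k_2 = 3.93 × 0.239^0.5 / 0.775^1.5 = 3.93 × 0.4889 / 0.6823 = 2.816 d⁻¹.

k_2 ≈ 2.82 d⁻¹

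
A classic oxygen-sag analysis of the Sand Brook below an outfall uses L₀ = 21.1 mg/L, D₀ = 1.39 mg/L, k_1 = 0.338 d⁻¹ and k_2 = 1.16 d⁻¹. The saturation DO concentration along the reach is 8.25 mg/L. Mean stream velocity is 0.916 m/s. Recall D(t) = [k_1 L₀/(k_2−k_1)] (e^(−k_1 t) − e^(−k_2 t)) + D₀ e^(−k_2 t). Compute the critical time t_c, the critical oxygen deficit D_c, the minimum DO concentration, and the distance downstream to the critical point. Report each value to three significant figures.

With k_2/k_1 = 3.432 and 1 − D₀(k_2−k_1)/(k_1 L₀) = 0.8398,
t_c = ln(3.432 × 0.8398) / (1.16 − 0.338) = ln(2.882) / 0.8220 = 1.059/0.8220 = 1.288 d.
D_c = (k_1/k_2) L₀ e^(−k_1 t_c) = (0.338/1.16) × 21.1 × e^(−0.338×1.288) = 0.2914 × 21.1 × 0.6471 = 3.978 mg/L.
Minimum DO = C_s − D_c = 8.25 − 3.978 = 4.272 mg/L.
x_c = v t_c = 0.916 m/s × 1.288 d × 86400 s/d = 101900 m ≈ 102 km.

t_c ≈ 1.29 d; D_c ≈ 3.98 mg/L; min DO ≈ 4.27 mg/L; x_c ≈ 102 km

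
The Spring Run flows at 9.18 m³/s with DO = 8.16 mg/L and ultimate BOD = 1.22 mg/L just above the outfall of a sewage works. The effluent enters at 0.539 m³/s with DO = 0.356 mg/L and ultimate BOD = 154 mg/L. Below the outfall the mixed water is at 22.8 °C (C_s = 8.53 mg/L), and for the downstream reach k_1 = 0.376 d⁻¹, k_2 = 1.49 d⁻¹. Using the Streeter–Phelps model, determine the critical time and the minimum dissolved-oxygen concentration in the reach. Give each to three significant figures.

Mixed DO = (9.18×8.16 + 0.539×0.356)/(9.18+0.539) = 75.10/9.719 = 7.727 mg/L.
Mixed L₀ = (9.18×1.22 + 0.539×154)/(9.719) = 94.21/9.719 = 9.693 mg/L.
Initial deficit D₀ = C_s − DO₀ = 8.53 − 7.727 = 0.8028 mg/L.
t_c = (1/1.114) ln[(1.49/0.376)(1 − 0.8028×1.114/(0.376×9.693))] = 0.8977 × ln(2.990) = 0.9833 d.
D_c = (0.376/1.49) × 9.693 × e^(−0.376×0.9833) = 0.2523 × 9.693 × 0.6909 = 1.690 mg/L.
Minimum DO = 8.53 − 1.690 = 6.840 mg/L.

t_c ≈ 0.983 d; minimum DO ≈ 6.84 mg/L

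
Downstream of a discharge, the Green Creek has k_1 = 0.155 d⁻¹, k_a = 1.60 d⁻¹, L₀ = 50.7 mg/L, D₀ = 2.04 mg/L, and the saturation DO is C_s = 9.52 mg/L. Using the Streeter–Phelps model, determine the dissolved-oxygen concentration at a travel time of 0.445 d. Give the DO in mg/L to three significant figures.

k_1 L₀/(k_a−k_1) = 0.155×50.7/(1.60−0.155) = 7.859/1.445 = 5.438 mg/L.
e^(−k_1 t) = e^(−0.155×0.4450) = 0.9334; e^(−k_a t) = e^(−1.60×0.4450) = 0.4907.
D = 5.438 × (0.9334 − 0.4907) + 2.04 × 0.4907 = 2.408 + 1.001 = 3.408 mg/L.
DO = C_s − D = 9.52 − 3.408 = 6.112 mg/L.

DO ≈ 6.11 mg/L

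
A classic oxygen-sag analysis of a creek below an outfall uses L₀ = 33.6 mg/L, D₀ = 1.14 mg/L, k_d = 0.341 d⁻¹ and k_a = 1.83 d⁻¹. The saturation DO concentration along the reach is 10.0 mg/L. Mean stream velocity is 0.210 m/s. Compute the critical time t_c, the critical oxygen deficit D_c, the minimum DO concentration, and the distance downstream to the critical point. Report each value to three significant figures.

At the critical point dD/dt = 0, so k_d L₀ e^(−k_d t) = k_a D. Substituting D(t) from the Streeter–Phelps equation and solving for t gives
t_c = ln[(k_a/k_d)(1 − D₀(k_a−k_d)/(k_d L₀))] / (k_a−k_d).
Here k_a−k_d = 1.489 d⁻¹ and 1 − D₀(k_a−k_d)/(k_d L₀) = 1 − 1.14×1.489/(0.341×33.6) = 0.8518, so
t_c = ln(5.367 × 0.8518) / 1.489 = 1.520 / 1.489 = 1.021 d.
L(t_c) = L₀ e^(−k_d t_c) = 33.6 × 0.7061 = 23.72 mg/L, and at the critical point k_a D_c = k_d L, so D_c = (0.341/1.83) × 23.72 = 4.421 mg/L.
Minimum DO = C_s − D_c = 10.0 − 4.421 = 5.579 mg/L.
x_c = v t_c = 0.210 m/s × 1.021 d × 86400 s/d = 18520 m ≈ 18.5 km.

t_c ≈ 1.02 d; D_c ≈ 4.42 mg/L; min DO ≈ 5.58 mg/L; x_c ≈ 18.5 km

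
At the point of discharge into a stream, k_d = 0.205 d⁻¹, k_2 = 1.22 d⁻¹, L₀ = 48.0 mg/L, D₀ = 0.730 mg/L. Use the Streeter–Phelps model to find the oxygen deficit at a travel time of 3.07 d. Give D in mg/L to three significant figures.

D ≈ 4.95 mg/L

k_d L₀/(k_2−k_d) = 0.205×48.0/(1.22−0.205) = 9.840/1.015 = 9.695 mg/L.
e^(−k_d t) = e^(−0.205×3.070) = 0.5329; e^(−k_2 t) = e^(−1.22×3.070) = 0.02363.
D = 9.695 × (0.5329 − 0.02363) + 0.730 × 0.02363 = 4.938 + 0.01725 = 4.955 mg/L.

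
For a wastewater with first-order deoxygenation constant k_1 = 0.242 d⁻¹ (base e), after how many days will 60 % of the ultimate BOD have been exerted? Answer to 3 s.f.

y/L₀ = 1 − e^(−k_1 t) = 0.60 ⇒ e^(−k_1 t) = 0.400
t = −ln(0.400) / 0.242 = 0.9163 / 0.242 = 3.786 d.

t ≈ 3.79 d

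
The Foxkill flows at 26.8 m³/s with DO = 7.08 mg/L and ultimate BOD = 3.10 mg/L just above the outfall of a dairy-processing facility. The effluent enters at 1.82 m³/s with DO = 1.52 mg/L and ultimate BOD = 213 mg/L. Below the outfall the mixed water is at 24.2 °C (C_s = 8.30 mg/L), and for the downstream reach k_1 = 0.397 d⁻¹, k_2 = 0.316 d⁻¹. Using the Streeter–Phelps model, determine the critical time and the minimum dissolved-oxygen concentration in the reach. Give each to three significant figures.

t_c ≈ 2.58 d; minimum DO ≈ 0.876 mg/L

Mixed DO = (26.8×7.08 + 1.82×1.52)/(26.8+1.82) = 192.5/28.62 = 6.726 mg/L.
Mixed L₀ = (26.8×3.10 + 1.82×213)/(28.62) = 470.7/28.62 = 16.45 mg/L.
Initial deficit D₀ = C_s − DO₀ = 8.30 − 6.726 = 1.574 mg/L.
t_c = (1/-0.08100) ln[(0.316/0.397)(1 − 1.574×-0.08100/(0.397×16.45))] = -12.35 × ln(0.8115) = 2.579 d.
D_c = (0.397/0.316) × 16.45 × e^(−0.397×2.579) = 1.256 × 16.45 × 0.3593 = 7.424 mg/L.
Minimum DO = 8.30 − 7.424 = 0.8761 mg/L.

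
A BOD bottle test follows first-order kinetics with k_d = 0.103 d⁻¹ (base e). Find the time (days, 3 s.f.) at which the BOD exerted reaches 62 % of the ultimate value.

t ≈ 9.39 d

y/L₀ = 1 − e^(−k_d t) = 0.62 ⇒ e^(−k_d t) = 0.380
t = −ln(0.380) / 0.103 = 0.9676 / 0.103 = 9.394 d.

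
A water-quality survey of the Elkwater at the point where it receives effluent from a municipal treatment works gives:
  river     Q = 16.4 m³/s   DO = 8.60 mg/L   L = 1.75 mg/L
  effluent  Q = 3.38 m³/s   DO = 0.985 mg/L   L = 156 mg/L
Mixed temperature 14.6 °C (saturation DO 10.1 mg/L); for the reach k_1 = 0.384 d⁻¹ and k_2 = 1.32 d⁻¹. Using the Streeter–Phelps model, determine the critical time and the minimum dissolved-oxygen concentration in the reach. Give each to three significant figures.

t_c ≈ 1.02 d; minimum DO ≈ 4.58 mg/L

Mixed DO = (16.4×8.60 + 3.38×0.985)/(16.4+3.38) = 144.4/19.78 = 7.299 mg/L.
Mixed L₀ = (16.4×1.75 + 3.38×156)/(19.78) = 556.0/19.78 = 28.11 mg/L.
Initial deficit D₀ = C_s − DO₀ = 10.1 − 7.299 = 2.801 mg/L.
t_c = (1/0.9360) ln[(1.32/0.384)(1 − 2.801×0.9360/(0.384×28.11))] = 1.068 × ln(2.602) = 1.022 d.
D_c = (0.384/1.32) × 28.11 × e^(−0.384×1.022) = 0.2909 × 28.11 × 0.6754 = 5.523 mg/L.
Minimum DO = 10.1 − 5.523 = 4.577 mg/L.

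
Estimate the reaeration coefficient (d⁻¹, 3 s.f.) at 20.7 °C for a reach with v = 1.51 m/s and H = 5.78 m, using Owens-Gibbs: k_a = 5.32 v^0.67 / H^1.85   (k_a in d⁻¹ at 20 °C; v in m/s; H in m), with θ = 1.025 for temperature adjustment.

k_a(20) = 5.32 × 1.51^0.67 / 5.78^1.85 = 5.32 × 1.318 / 25.68 = 0.2731 d⁻¹.
k_a(20.7) = 0.2731 × 1.025^(20.7−20) = 0.2731 × 1.017 = 0.2778 d⁻¹.

k_a ≈ 0.278 d⁻¹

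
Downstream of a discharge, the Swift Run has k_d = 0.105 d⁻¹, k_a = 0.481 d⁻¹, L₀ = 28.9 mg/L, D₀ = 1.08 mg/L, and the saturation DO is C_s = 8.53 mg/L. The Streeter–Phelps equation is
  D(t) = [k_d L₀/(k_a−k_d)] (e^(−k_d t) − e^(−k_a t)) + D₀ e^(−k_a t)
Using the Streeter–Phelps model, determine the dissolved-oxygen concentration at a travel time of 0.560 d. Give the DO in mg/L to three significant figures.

k_d L₀/(k_a−k_d) = 0.105×28.9/(0.481−0.105) = 3.034/0.3760 = 8.070 mg/L.
e^(−k_d t) = e^(−0.105×0.5600) = 0.9429; e^(−k_a t) = e^(−0.481×0.5600) = 0.7639.
D = 8.070 × (0.9429 − 0.7639) + 1.08 × 0.7639 = 1.445 + 0.8250 = 2.270 mg/L.
DO = C_s − D = 8.53 − 2.270 = 6.260 mg/L.

DO ≈ 6.26 mg/L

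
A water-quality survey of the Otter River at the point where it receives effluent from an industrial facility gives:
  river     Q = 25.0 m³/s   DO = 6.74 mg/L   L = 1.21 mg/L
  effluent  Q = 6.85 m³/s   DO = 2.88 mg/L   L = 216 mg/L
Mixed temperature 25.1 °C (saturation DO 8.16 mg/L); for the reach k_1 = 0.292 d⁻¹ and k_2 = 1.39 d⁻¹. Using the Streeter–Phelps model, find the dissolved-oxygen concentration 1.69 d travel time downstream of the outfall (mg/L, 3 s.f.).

Mixed DO = (25.0×6.74 + 6.85×2.88)/(25.0+6.85) = 188.2/31.85 = 5.910 mg/L.
Mixed L₀ = (25.0×1.21 + 6.85×216)/(31.85) = 1510/31.85 = 47.41 mg/L.
Initial deficit D₀ = C_s − DO₀ = 8.16 − 5.910 = 2.250 mg/L.
D(1.69) = [0.292×47.41/(1.39−0.292)](e^(−0.292×1.69) − e^(−1.39×1.69)) + 2.250 e^(−1.39×1.69)
= 12.61 × (0.6105 − 0.09546) + 2.250 × 0.09546 = 6.708 mg/L.
DO = 8.16 − 6.708 = 1.452 mg/L.

DO ≈ 1.45 mg/L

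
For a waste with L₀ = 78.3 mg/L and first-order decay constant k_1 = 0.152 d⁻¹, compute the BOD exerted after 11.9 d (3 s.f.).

y_t = L₀(1 − e^(−k_1 t)) = 78.3 × (1 − e^(−0.152×11.9))
= 78.3 × (1 − 0.1639) = 78.3 × 0.8361 = 65.47 mg/L.

y ≈ 65.5 mg/L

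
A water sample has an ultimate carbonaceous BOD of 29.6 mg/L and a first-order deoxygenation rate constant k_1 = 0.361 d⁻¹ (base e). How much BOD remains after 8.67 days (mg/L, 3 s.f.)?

L ≈ 1.29 mg/L

L_t = L₀ e^(−k_1 t) = 29.6 × e^(−0.361×8.67) = 29.6 × 0.04372 = 1.294 mg/L.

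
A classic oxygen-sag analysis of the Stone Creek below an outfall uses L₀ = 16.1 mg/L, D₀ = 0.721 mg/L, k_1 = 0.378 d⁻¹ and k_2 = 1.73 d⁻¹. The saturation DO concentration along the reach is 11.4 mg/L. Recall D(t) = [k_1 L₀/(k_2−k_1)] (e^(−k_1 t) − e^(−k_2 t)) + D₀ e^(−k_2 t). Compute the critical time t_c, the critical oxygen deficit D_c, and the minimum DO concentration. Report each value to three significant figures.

t_c = [1/(k_2−k_1)] ln[(k_2/k_1)(1 − D₀(k_2−k_1)/(k_1 L₀))]
= [1/(1.73−0.378)] ln[(1.73/0.378)(1 − 0.721×1.352/(0.378×16.1))]
= (1/1.352) ln[4.577 × 0.8398] = 0.7396 × ln(3.844) = 0.7396 × 1.346 = 0.9959 d.
D_c = (k_1/k_2) L₀ e^(−k_1 t_c) = (0.378/1.73) × 16.1 × e^(−0.378×0.9959) = 0.2185 × 16.1 × 0.6863 = 2.414 mg/L.
Minimum DO = C_s − D_c = 11.4 − 2.414 = 8.986 mg/L.

t_c ≈ 0.996 d; D_c ≈ 2.41 mg/L; min DO ≈ 8.99 mg/L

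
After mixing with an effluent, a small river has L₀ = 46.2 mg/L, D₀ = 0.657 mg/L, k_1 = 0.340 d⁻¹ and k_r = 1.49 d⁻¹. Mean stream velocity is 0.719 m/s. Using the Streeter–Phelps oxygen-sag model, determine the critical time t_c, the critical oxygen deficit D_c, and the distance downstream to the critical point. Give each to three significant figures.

t_c ≈ 1.24 d; D_c ≈ 6.91 mg/L; x_c ≈ 77.2 km

With k_r/k_1 = 4.382 and 1 − D₀(k_r−k_1)/(k_1 L₀) = 0.9519,
t_c = ln(4.382 × 0.9519) / (1.49 − 0.340) = ln(4.172) / 1.150 = 1.428/1.150 = 1.242 d.
D_c = (k_1/k_r) L₀ e^(−k_1 t_c) = (0.340/1.49) × 46.2 × e^(−0.340×1.242) = 0.2282 × 46.2 × 0.6556 = 6.911 mg/L.
x_c = v t_c = 0.719 m/s × 1.242 d × 86400 s/d = 77150 m ≈ 77.2 km.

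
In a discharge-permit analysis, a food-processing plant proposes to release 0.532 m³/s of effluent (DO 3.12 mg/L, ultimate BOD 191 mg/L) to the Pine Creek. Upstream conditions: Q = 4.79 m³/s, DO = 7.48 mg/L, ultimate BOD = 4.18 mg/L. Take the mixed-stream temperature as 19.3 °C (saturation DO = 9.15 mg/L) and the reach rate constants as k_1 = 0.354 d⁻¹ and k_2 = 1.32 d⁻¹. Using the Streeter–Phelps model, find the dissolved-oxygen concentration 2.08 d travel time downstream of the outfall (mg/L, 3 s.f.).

DO ≈ 5.54 mg/L

Mixed DO = (4.79×7.48 + 0.532×3.12)/(4.79+0.532) = 37.49/5.322 = 7.044 mg/L.
Mixed L₀ = (4.79×4.18 + 0.532×191)/(5.322) = 121.6/5.322 = 22.85 mg/L.
Initial deficit D₀ = C_s − DO₀ = 9.15 − 7.044 = 2.106 mg/L.
D(2.08) = [0.354×22.85/(1.32−0.354)](e^(−0.354×2.08) − e^(−1.32×2.08)) + 2.106 e^(−1.32×2.08)
= 8.375 × (0.4789 − 0.06421) + 2.106 × 0.06421 = 3.608 mg/L.
DO = 9.15 − 3.608 = 5.542 mg/L.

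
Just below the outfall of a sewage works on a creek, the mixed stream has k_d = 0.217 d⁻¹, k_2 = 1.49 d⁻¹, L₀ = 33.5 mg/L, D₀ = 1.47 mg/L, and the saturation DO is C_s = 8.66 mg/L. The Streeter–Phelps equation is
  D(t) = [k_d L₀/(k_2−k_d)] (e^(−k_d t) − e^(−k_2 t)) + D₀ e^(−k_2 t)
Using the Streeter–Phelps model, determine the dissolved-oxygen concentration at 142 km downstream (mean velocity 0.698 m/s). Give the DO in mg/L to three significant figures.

DO ≈ 5.36 mg/L

Travel time t = x/v = 142 km / (0.698 m/s) = 142000 m / 0.698 m/s = 203400 s = 2.355 d.
k_d L₀/(k_2−k_d) = 0.217×33.5/(1.49−0.217) = 7.269/1.273 = 5.711 mg/L.
e^(−k_d t) = e^(−0.217×2.355) = 0.5999; e^(−k_2 t) = e^(−1.49×2.355) = 0.02995.
D = 5.711 × (0.5999 − 0.02995) + 1.47 × 0.02995 = 3.255 + 0.04402 = 3.299 mg/L.
DO = C_s − D = 8.66 − 3.299 = 5.361 mg/L.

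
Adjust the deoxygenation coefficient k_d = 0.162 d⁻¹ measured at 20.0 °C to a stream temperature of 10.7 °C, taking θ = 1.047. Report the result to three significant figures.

k_d(T₂) = k_d(T₁) · θ^(T₂−T₁) = 0.162 × 1.047^(10.7−20.0)
= 0.162 × 1.047^-9.30 = 0.162 × 0.6524 = 0.1057 d⁻¹.

k_d ≈ 0.106 d⁻¹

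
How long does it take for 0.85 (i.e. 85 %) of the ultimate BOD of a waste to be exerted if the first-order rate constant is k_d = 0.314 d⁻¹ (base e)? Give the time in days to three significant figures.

y/L₀ = 1 − e^(−k_d t) = 0.85 ⇒ e^(−k_d t) = 0.150
t = −ln(0.150) / 0.314 = 1.897 / 0.314 = 6.042 d.

t ≈ 6.04 d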